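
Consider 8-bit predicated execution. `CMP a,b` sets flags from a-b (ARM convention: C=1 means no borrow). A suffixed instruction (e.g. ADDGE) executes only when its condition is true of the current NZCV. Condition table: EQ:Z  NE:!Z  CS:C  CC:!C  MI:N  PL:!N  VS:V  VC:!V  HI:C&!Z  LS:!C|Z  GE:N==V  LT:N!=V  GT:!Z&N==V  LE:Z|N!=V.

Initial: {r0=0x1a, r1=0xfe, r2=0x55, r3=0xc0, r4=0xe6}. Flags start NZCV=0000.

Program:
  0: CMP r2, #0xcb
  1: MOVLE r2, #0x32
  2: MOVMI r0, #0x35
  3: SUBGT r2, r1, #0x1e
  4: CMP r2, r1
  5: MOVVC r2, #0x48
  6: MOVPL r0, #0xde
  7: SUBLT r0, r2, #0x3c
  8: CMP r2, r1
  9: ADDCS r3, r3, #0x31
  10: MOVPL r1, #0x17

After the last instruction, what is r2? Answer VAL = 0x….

VAL = 0x48

[0] flags=1001 → (cmp)
[1] flags=1001 LE?F → skip
[2] flags=1001 MI?T → r0=0x35
[3] flags=1001 GT?T → r2=0xe0
[4] flags=1000 → (cmp)
[5] flags=1000 VC?T → r2=0x48
[6] flags=1000 PL?F → skip
[7] flags=1000 LT?T → r0=0x0c
[8] flags=0000 → (cmp)
[9] flags=0000 CS?F → skip
[10] flags=0000 PL?T → r1=0x17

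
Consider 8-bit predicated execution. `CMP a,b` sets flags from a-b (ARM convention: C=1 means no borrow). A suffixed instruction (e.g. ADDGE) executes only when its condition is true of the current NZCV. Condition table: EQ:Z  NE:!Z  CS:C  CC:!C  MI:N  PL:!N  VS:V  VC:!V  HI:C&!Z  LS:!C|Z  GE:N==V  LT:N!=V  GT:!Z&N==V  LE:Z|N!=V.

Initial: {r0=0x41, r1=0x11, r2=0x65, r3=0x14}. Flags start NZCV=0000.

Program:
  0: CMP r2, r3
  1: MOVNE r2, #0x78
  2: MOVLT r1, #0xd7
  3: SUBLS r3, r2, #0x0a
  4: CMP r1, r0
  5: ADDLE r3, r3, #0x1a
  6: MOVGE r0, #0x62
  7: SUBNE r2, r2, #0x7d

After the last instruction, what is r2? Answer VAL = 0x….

[0] flags=0010 → (cmp)
[1] flags=0010 NE?T → r2=0x78
[2] flags=0010 LT?F → skip
[3] flags=0010 LS?F → skip
[4] flags=1000 → (cmp)
[5] flags=1000 LE?T → r3=0x2e
[6] flags=1000 GE?F → skip
[7] flags=1000 NE?T → r2=0xfb

VAL = 0xfb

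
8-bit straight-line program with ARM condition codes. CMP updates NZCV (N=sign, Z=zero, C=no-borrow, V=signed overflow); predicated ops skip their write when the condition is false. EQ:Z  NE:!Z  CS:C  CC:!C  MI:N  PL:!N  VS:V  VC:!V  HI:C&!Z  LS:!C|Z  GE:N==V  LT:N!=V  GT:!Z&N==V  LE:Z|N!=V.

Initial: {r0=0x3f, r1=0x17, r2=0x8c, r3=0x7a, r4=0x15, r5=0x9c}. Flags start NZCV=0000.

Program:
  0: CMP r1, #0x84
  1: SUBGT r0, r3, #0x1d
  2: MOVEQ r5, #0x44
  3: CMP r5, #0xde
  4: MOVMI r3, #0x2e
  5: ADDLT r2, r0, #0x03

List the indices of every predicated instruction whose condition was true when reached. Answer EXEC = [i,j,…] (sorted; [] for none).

EXEC = [1,4,5]

[0] flags=1001 → (cmp)
[1] flags=1001 GT?T → r0=0x5d
[2] flags=1001 EQ?F → skip
[3] flags=1000 → (cmp)
[4] flags=1000 MI?T → r3=0x2e
[5] flags=1000 LT?T → r2=0x60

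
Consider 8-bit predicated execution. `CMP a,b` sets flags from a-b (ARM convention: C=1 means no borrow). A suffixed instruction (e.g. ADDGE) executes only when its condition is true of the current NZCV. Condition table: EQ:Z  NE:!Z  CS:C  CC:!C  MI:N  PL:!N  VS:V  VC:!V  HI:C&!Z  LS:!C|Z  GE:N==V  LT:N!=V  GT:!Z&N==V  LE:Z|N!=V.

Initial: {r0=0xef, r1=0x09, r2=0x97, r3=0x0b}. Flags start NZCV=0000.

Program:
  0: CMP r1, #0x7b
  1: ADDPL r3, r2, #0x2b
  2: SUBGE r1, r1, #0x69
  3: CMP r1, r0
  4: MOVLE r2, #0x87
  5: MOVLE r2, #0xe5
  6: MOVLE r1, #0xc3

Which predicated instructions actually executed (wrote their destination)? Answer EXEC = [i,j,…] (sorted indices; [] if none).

EXEC = []

[0] flags=1000 → (cmp)
[1] flags=1000 PL?F → skip
[2] flags=1000 GE?F → skip
[3] flags=0000 → (cmp)
[4] flags=0000 LE?F → skip
[5] flags=0000 LE?F → skip
[6] flags=0000 LE?F → skip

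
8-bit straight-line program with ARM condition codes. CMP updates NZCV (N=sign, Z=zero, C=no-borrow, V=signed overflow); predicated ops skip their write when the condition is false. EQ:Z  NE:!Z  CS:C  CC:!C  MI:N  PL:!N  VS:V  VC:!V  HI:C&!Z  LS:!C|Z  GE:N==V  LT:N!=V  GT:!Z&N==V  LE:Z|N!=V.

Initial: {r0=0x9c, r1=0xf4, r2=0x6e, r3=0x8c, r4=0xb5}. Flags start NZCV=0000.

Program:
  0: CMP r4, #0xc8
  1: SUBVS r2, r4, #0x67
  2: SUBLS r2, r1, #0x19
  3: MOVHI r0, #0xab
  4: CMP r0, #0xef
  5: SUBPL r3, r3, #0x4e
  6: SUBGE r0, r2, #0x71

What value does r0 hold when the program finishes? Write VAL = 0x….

0: ✓ CMP  NZCV=1000
1: · SUBVS
2: ✓ SUBLS  r2←0xdb
3: · MOVHI
4: ✓ CMP  NZCV=1000
5: · SUBPL
6: · SUBGE

VAL = 0x9c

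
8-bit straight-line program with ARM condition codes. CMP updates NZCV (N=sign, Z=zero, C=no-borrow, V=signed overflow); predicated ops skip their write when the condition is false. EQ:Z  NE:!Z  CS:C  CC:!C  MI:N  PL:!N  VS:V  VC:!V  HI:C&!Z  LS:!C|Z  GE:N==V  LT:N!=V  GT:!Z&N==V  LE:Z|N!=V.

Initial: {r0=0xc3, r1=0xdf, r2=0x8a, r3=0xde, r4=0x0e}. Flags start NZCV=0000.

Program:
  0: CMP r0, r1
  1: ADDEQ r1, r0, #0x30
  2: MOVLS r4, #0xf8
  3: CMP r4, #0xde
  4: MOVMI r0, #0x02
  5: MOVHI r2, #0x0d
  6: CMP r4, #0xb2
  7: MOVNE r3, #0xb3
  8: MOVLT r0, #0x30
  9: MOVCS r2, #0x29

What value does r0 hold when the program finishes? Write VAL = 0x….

VAL = 0xc3

0: ✓ CMP  NZCV=1000
1: · ADDEQ
2: ✓ MOVLS  r4←0xf8
3: ✓ CMP  NZCV=0010
4: · MOVMI
5: ✓ MOVHI  r2←0x0d
6: ✓ CMP  NZCV=0010
7: ✓ MOVNE  r3←0xb3
8: · MOVLT
9: ✓ MOVCS  r2←0x29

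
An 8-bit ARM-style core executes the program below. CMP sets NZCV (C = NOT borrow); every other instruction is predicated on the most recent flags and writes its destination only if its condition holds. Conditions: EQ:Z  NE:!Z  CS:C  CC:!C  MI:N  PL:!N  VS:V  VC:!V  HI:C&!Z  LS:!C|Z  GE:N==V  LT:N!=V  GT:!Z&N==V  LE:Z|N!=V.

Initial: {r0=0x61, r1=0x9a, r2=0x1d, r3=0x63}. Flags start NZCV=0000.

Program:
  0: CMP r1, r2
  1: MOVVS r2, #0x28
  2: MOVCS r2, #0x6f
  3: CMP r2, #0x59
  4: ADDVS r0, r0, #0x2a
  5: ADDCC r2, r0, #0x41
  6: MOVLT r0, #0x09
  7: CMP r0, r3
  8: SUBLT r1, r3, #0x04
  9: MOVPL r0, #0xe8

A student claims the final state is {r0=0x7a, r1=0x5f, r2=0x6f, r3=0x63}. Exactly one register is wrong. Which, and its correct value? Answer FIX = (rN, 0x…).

[0] flags=0011 → (cmp)
[1] flags=0011 VS?T → r2=0x28
[2] flags=0011 CS?T → r2=0x6f
[3] flags=0010 → (cmp)
[4] flags=0010 VS?F → skip
[5] flags=0010 CC?F → skip
[6] flags=0010 LT?F → skip
[7] flags=1000 → (cmp)
[8] flags=1000 LT?T → r1=0x5f
[9] flags=1000 PL?F → skip

FIX = (r0, 0x61)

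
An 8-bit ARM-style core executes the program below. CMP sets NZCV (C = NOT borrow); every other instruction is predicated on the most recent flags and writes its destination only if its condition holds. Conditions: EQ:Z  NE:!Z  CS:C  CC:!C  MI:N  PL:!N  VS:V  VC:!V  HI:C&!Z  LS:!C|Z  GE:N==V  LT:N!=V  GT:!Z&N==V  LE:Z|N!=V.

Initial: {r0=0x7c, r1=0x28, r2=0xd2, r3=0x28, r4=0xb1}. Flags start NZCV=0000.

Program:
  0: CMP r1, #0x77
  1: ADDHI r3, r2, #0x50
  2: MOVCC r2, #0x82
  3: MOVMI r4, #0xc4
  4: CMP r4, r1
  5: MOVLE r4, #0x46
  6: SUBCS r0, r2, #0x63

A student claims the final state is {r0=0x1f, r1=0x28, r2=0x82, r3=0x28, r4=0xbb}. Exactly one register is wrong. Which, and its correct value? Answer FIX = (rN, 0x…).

0: ✓ CMP  NZCV=1000
1: · ADDHI
2: ✓ MOVCC  r2←0x82
3: ✓ MOVMI  r4←0xc4
4: ✓ CMP  NZCV=1010
5: ✓ MOVLE  r4←0x46
6: ✓ SUBCS  r0←0x1f

FIX = (r4, 0x46)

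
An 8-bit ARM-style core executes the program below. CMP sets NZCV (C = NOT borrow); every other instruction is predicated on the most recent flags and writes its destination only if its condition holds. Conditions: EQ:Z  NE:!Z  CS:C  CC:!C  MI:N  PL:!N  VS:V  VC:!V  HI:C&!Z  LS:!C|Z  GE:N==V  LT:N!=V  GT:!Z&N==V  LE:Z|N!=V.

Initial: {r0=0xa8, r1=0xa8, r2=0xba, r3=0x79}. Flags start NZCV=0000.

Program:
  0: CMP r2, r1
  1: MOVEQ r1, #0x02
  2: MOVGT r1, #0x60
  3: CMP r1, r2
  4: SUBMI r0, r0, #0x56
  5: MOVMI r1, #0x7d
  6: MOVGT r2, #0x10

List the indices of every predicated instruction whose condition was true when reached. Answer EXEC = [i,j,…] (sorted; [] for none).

EXEC = [2,4,5,6]

[0] flags=0010 → (cmp)
[1] flags=0010 EQ?F → skip
[2] flags=0010 GT?T → r1=0x60
[3] flags=1001 → (cmp)
[4] flags=1001 MI?T → r0=0x52
[5] flags=1001 MI?T → r1=0x7d
[6] flags=1001 GT?T → r2=0x10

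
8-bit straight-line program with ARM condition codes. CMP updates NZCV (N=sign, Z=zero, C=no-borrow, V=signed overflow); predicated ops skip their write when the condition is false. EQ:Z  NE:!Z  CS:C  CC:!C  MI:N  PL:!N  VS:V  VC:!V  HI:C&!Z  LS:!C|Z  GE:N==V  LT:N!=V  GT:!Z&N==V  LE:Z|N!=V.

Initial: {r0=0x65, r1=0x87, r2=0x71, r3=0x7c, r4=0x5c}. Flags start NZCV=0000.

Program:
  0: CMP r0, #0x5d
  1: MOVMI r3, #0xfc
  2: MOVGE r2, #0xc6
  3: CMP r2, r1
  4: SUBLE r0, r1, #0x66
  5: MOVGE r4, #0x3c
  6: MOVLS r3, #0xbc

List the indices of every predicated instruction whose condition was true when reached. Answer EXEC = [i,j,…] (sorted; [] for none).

EXEC = [2,5]

0: ✓ CMP  NZCV=0010
1: · MOVMI
2: ✓ MOVGE  r2←0xc6
3: ✓ CMP  NZCV=0010
4: · SUBLE
5: ✓ MOVGE  r4←0x3c
6: · MOVLS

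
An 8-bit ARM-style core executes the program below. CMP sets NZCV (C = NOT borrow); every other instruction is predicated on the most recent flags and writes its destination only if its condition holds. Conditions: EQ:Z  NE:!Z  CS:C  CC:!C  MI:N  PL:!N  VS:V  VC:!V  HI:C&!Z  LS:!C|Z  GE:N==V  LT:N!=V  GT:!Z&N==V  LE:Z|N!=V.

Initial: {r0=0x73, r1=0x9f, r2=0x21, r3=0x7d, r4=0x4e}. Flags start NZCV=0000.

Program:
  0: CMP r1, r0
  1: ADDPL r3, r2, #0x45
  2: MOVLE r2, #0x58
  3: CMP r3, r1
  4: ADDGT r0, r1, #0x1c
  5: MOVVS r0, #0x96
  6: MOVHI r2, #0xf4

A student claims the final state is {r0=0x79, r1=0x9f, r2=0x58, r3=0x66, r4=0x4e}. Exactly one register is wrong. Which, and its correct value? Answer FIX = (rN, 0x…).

FIX = (r0, 0x96)

0: ✓ CMP  NZCV=0011
1: ✓ ADDPL  r3←0x66
2: ✓ MOVLE  r2←0x58
3: ✓ CMP  NZCV=1001
4: ✓ ADDGT  r0←0xbb
5: ✓ MOVVS  r0←0x96
6: · MOVHI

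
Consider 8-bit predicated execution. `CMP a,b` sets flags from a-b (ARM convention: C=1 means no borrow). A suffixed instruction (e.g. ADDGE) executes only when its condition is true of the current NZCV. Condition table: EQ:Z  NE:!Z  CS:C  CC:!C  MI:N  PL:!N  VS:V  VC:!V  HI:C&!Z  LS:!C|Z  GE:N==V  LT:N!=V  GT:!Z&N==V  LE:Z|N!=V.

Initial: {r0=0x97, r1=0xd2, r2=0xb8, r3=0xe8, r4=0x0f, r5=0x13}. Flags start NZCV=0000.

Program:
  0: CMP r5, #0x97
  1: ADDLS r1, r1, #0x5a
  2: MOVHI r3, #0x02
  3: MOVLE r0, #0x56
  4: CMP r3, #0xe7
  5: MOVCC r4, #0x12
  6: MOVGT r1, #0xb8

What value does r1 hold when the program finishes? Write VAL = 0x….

VAL = 0xb8

[0] flags=0000 → (cmp)
[1] flags=0000 LS?T → r1=0x2c
[2] flags=0000 HI?F → skip
[3] flags=0000 LE?F → skip
[4] flags=0010 → (cmp)
[5] flags=0010 CC?F → skip
[6] flags=0010 GT?T → r1=0xb8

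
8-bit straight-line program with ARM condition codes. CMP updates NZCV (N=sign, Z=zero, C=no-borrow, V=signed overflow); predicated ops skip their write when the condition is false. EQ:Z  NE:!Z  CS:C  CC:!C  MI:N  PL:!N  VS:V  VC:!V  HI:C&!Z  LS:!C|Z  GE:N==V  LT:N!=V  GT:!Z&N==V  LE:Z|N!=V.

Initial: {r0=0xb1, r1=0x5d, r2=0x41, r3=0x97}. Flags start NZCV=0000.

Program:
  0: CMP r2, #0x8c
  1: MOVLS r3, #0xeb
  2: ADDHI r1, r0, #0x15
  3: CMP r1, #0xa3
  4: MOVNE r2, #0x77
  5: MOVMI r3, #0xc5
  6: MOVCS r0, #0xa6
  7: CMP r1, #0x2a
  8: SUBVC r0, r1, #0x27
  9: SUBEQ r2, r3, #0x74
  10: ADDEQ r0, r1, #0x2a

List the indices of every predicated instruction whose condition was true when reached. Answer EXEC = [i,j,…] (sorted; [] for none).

EXEC = [1,4,5,8]

0: ✓ CMP  NZCV=1001
1: ✓ MOVLS  r3←0xeb
2: · ADDHI
3: ✓ CMP  NZCV=1001
4: ✓ MOVNE  r2←0x77
5: ✓ MOVMI  r3←0xc5
6: · MOVCS
7: ✓ CMP  NZCV=0010
8: ✓ SUBVC  r0←0x36
9: · SUBEQ
10: · ADDEQ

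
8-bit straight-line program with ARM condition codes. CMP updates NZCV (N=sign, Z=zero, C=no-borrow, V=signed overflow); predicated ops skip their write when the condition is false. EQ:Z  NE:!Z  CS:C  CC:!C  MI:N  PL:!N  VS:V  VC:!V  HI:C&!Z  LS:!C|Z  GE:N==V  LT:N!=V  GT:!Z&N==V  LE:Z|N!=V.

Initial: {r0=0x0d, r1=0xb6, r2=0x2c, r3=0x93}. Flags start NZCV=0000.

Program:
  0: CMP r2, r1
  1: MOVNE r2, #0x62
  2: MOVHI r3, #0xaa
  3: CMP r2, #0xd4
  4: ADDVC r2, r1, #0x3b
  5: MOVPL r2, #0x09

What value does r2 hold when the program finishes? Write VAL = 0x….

[0] flags=0000 → (cmp)
[1] flags=0000 NE?T → r2=0x62
[2] flags=0000 HI?F → skip
[3] flags=1001 → (cmp)
[4] flags=1001 VC?F → skip
[5] flags=1001 PL?F → skip

VAL = 0x62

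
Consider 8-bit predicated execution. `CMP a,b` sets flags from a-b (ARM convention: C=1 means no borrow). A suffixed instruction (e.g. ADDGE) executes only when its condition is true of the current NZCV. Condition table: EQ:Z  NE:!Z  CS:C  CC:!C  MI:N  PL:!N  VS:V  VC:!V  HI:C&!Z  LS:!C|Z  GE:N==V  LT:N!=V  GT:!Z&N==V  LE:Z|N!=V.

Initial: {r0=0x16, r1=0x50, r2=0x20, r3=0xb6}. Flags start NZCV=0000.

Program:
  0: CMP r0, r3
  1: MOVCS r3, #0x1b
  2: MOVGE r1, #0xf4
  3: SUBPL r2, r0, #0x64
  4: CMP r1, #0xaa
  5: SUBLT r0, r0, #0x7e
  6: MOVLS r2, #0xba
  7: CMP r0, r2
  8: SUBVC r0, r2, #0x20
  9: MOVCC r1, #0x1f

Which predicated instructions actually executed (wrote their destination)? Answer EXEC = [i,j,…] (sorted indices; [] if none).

0: ✓ CMP  NZCV=0000
1: · MOVCS
2: ✓ MOVGE  r1←0xf4
3: ✓ SUBPL  r2←0xb2
4: ✓ CMP  NZCV=0010
5: · SUBLT
6: · MOVLS
7: ✓ CMP  NZCV=0000
8: ✓ SUBVC  r0←0x92
9: ✓ MOVCC  r1←0x1f

EXEC = [2,3,8,9]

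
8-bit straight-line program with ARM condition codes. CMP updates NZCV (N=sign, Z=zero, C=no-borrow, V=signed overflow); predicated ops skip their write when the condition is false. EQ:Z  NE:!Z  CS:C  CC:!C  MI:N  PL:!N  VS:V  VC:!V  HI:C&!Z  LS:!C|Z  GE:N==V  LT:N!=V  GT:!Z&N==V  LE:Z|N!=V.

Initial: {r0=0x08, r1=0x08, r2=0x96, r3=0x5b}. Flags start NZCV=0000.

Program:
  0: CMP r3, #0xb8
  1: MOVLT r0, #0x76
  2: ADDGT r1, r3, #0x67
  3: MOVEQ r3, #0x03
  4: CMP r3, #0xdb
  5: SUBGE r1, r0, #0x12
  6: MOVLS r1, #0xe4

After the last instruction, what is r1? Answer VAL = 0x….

VAL = 0xe4

0: ✓ CMP  NZCV=1001
1: · MOVLT
2: ✓ ADDGT  r1←0xc2
3: · MOVEQ
4: ✓ CMP  NZCV=1001
5: ✓ SUBGE  r1←0xf6
6: ✓ MOVLS  r1←0xe4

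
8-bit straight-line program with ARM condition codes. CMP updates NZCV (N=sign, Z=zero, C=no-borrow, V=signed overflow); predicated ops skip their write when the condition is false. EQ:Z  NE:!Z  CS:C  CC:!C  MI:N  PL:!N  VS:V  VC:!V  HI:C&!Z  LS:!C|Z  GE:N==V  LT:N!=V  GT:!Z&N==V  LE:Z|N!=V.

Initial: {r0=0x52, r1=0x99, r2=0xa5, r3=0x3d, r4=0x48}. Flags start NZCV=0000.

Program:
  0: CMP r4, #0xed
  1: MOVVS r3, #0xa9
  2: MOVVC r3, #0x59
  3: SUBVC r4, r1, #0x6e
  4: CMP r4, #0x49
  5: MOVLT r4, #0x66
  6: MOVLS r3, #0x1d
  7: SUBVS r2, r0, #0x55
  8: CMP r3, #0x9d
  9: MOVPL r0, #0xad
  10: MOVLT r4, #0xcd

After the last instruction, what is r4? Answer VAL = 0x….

[0] flags=0000 → (cmp)
[1] flags=0000 VS?F → skip
[2] flags=0000 VC?T → r3=0x59
[3] flags=0000 VC?T → r4=0x2b
[4] flags=1000 → (cmp)
[5] flags=1000 LT?T → r4=0x66
[6] flags=1000 LS?T → r3=0x1d
[7] flags=1000 VS?F → skip
[8] flags=1001 → (cmp)
[9] flags=1001 PL?F → skip
[10] flags=1001 LT?F → skip

VAL = 0x66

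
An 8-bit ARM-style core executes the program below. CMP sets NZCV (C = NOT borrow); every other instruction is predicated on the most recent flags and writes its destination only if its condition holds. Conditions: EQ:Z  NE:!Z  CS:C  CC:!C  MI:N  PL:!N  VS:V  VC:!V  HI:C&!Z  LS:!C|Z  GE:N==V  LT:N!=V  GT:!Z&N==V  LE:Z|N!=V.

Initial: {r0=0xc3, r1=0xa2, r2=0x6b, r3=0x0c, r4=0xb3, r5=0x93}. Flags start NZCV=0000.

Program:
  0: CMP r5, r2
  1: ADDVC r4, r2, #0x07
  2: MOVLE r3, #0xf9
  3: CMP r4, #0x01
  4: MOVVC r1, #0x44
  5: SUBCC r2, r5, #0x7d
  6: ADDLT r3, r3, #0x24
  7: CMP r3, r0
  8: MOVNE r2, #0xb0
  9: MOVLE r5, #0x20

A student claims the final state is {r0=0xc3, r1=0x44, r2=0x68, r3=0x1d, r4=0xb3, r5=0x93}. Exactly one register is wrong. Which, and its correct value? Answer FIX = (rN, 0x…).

0: ✓ CMP  NZCV=0011
1: · ADDVC
2: ✓ MOVLE  r3←0xf9
3: ✓ CMP  NZCV=1010
4: ✓ MOVVC  r1←0x44
5: · SUBCC
6: ✓ ADDLT  r3←0x1d
7: ✓ CMP  NZCV=0000
8: ✓ MOVNE  r2←0xb0
9: · MOVLE

FIX = (r2, 0xb0)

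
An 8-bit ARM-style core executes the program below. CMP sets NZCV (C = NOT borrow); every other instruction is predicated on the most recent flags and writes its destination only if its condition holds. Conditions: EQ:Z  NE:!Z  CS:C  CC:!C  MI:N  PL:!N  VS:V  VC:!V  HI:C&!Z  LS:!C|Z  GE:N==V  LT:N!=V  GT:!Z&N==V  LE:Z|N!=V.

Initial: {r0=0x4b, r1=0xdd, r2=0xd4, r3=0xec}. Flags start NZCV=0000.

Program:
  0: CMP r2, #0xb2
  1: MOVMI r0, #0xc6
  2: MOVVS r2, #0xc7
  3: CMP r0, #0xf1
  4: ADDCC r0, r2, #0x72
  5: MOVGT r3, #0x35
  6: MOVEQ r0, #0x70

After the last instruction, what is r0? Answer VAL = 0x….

[0] flags=0010 → (cmp)
[1] flags=0010 MI?F → skip
[2] flags=0010 VS?F → skip
[3] flags=0000 → (cmp)
[4] flags=0000 CC?T → r0=0x46
[5] flags=0000 GT?T → r3=0x35
[6] flags=0000 EQ?F → skip

VAL = 0x46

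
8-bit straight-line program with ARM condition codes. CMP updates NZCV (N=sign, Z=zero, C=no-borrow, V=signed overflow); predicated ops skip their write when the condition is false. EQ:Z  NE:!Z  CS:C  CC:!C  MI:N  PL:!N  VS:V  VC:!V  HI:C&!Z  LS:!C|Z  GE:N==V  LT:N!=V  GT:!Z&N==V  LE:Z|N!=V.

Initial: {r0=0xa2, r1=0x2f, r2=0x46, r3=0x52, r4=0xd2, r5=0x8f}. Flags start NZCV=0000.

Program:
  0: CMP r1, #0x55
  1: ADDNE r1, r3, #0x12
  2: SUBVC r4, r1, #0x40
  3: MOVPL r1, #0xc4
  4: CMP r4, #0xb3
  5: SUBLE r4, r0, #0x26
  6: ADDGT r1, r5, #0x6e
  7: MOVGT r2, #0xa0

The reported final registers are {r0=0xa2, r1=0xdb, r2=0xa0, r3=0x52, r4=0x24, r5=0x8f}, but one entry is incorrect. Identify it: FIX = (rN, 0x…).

[0] flags=1000 → (cmp)
[1] flags=1000 NE?T → r1=0x64
[2] flags=1000 VC?T → r4=0x24
[3] flags=1000 PL?F → skip
[4] flags=0000 → (cmp)
[5] flags=0000 LE?F → skip
[6] flags=0000 GT?T → r1=0xfd
[7] flags=0000 GT?T → r2=0xa0

FIX = (r1, 0xfd)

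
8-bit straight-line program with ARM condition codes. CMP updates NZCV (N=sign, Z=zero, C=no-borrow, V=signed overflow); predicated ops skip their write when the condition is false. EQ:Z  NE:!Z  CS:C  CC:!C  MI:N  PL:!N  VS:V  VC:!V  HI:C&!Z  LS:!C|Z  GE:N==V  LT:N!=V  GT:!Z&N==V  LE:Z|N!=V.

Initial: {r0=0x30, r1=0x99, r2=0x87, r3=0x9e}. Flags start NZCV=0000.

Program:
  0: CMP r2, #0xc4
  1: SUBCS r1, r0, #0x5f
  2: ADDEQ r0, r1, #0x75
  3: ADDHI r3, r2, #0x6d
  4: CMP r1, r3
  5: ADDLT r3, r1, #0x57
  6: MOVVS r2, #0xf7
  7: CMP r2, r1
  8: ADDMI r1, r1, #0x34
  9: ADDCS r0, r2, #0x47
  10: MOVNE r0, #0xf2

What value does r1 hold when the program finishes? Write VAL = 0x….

VAL = 0xcd

0: ✓ CMP  NZCV=1000
1: · SUBCS
2: · ADDEQ
3: · ADDHI
4: ✓ CMP  NZCV=1000
5: ✓ ADDLT  r3←0xf0
6: · MOVVS
7: ✓ CMP  NZCV=1000
8: ✓ ADDMI  r1←0xcd
9: · ADDCS
10: ✓ MOVNE  r0←0xf2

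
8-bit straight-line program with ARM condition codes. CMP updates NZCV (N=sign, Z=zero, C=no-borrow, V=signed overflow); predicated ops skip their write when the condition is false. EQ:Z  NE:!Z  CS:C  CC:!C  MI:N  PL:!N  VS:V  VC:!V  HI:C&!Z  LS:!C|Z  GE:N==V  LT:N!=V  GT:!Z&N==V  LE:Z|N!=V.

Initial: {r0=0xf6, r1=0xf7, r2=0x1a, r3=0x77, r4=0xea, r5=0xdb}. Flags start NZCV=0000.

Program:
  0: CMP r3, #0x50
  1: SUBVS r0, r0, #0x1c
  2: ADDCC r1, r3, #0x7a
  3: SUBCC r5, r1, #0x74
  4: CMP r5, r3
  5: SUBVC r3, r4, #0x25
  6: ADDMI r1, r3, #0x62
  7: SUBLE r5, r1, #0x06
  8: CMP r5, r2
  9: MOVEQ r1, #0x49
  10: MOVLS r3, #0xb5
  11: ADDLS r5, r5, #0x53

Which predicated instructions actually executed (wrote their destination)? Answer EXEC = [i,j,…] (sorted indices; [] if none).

EXEC = [7]

[0] flags=0010 → (cmp)
[1] flags=0010 VS?F → skip
[2] flags=0010 CC?F → skip
[3] flags=0010 CC?F → skip
[4] flags=0011 → (cmp)
[5] flags=0011 VC?F → skip
[6] flags=0011 MI?F → skip
[7] flags=0011 LE?T → r5=0xf1
[8] flags=1010 → (cmp)
[9] flags=1010 EQ?F → skip
[10] flags=1010 LS?F → skip
[11] flags=1010 LS?F → skip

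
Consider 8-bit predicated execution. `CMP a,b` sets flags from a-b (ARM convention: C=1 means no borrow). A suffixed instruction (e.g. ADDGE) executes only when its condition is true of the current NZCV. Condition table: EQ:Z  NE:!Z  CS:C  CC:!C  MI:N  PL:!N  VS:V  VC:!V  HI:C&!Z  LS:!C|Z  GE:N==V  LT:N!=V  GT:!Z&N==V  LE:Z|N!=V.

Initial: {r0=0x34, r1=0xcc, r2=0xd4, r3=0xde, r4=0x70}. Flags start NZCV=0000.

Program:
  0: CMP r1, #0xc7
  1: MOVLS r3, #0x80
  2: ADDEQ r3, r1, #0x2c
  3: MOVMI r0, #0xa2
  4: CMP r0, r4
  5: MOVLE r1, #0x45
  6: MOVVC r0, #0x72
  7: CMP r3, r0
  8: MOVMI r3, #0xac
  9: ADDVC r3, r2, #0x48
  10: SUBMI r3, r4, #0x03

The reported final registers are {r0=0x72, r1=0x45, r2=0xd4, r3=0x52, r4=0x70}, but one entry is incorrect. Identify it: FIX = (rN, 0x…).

0: ✓ CMP  NZCV=0010
1: · MOVLS
2: · ADDEQ
3: · MOVMI
4: ✓ CMP  NZCV=1000
5: ✓ MOVLE  r1←0x45
6: ✓ MOVVC  r0←0x72
7: ✓ CMP  NZCV=0011
8: · MOVMI
9: · ADDVC
10: · SUBMI

FIX = (r3, 0xde)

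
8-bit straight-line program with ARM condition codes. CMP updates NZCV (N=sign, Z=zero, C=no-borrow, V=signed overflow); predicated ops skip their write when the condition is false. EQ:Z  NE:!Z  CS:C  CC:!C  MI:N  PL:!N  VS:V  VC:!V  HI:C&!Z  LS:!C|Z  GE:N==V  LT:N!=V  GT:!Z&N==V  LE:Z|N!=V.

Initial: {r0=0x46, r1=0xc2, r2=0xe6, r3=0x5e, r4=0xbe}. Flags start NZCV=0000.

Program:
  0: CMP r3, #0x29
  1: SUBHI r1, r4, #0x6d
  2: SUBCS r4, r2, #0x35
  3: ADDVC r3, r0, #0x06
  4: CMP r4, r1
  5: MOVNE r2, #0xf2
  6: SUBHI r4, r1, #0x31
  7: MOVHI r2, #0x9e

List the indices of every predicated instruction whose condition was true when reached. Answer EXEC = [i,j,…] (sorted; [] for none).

EXEC = [1,2,3,5,6,7]

[0] flags=0010 → (cmp)
[1] flags=0010 HI?T → r1=0x51
[2] flags=0010 CS?T → r4=0xb1
[3] flags=0010 VC?T → r3=0x4c
[4] flags=0011 → (cmp)
[5] flags=0011 NE?T → r2=0xf2
[6] flags=0011 HI?T → r4=0x20
[7] flags=0011 HI?T → r2=0x9e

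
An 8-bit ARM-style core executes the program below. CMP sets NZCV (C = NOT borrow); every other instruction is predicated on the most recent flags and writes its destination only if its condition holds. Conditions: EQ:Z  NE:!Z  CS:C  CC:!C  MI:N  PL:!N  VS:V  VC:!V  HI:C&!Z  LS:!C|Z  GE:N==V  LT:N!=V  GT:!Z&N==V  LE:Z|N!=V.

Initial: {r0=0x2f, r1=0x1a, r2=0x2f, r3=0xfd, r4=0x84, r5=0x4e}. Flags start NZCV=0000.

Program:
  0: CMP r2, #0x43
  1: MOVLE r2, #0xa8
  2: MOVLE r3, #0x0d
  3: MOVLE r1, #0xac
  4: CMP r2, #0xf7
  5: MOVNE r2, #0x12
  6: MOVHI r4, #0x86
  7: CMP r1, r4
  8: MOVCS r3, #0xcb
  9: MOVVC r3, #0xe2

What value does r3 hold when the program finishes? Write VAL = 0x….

[0] flags=1000 → (cmp)
[1] flags=1000 LE?T → r2=0xa8
[2] flags=1000 LE?T → r3=0x0d
[3] flags=1000 LE?T → r1=0xac
[4] flags=1000 → (cmp)
[5] flags=1000 NE?T → r2=0x12
[6] flags=1000 HI?F → skip
[7] flags=0010 → (cmp)
[8] flags=0010 CS?T → r3=0xcb
[9] flags=0010 VC?T → r3=0xe2

VAL = 0xe2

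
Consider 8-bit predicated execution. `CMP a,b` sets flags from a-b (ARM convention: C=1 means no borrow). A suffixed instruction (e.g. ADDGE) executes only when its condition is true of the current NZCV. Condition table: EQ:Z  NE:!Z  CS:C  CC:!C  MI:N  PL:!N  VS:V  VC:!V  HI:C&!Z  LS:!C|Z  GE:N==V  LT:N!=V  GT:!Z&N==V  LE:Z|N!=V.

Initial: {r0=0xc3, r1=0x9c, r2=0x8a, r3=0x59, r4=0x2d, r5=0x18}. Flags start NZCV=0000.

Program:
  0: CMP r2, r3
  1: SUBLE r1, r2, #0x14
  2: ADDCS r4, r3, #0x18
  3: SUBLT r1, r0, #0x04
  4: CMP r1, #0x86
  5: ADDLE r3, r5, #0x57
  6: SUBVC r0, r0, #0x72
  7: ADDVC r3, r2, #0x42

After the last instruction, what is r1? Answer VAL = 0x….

0: ✓ CMP  NZCV=0011
1: ✓ SUBLE  r1←0x76
2: ✓ ADDCS  r4←0x71
3: ✓ SUBLT  r1←0xbf
4: ✓ CMP  NZCV=0010
5: · ADDLE
6: ✓ SUBVC  r0←0x51
7: ✓ ADDVC  r3←0xcc

VAL = 0xbf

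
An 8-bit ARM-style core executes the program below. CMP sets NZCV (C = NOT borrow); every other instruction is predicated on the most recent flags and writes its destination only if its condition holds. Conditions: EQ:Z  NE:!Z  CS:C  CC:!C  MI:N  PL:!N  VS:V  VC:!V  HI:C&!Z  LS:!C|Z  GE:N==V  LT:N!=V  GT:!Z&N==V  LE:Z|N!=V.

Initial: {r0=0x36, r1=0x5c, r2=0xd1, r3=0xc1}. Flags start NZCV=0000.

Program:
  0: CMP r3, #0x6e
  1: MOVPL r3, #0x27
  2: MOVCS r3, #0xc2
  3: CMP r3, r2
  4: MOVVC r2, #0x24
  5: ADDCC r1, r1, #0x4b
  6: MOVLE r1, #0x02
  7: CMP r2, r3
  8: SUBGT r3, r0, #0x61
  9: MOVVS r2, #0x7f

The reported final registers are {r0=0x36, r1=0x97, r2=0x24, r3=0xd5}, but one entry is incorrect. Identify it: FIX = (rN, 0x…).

FIX = (r1, 0x02)

[0] flags=0011 → (cmp)
[1] flags=0011 PL?T → r3=0x27
[2] flags=0011 CS?T → r3=0xc2
[3] flags=1000 → (cmp)
[4] flags=1000 VC?T → r2=0x24
[5] flags=1000 CC?T → r1=0xa7
[6] flags=1000 LE?T → r1=0x02
[7] flags=0000 → (cmp)
[8] flags=0000 GT?T → r3=0xd5
[9] flags=0000 VS?F → skip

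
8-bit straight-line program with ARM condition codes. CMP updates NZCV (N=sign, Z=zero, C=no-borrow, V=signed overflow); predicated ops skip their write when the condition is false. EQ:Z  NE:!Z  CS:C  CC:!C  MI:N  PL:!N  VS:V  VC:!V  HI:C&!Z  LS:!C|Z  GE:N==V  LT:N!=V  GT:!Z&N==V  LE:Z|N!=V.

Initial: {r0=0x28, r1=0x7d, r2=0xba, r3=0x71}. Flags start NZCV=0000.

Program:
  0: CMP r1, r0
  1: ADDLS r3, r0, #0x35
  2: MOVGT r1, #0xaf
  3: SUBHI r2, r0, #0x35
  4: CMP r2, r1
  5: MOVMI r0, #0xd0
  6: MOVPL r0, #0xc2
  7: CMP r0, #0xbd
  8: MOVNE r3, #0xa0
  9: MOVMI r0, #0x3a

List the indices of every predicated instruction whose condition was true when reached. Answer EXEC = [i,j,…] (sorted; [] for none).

0: ✓ CMP  NZCV=0010
1: · ADDLS
2: ✓ MOVGT  r1←0xaf
3: ✓ SUBHI  r2←0xf3
4: ✓ CMP  NZCV=0010
5: · MOVMI
6: ✓ MOVPL  r0←0xc2
7: ✓ CMP  NZCV=0010
8: ✓ MOVNE  r3←0xa0
9: · MOVMI

EXEC = [2,3,6,8]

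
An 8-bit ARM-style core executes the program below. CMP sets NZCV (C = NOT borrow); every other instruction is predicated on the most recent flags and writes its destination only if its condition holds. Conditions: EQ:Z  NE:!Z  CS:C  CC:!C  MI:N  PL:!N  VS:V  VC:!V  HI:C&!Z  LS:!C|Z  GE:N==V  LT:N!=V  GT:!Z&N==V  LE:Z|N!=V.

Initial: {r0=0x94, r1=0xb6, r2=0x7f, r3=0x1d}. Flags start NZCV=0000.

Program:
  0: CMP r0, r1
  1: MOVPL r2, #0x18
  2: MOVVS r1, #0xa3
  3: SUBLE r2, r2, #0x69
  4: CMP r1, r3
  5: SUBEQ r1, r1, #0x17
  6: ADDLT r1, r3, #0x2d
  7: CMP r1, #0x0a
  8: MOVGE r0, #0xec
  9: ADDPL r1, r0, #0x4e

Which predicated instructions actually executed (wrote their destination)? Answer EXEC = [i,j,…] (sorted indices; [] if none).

EXEC = [3,6,8,9]

[0] flags=1000 → (cmp)
[1] flags=1000 PL?F → skip
[2] flags=1000 VS?F → skip
[3] flags=1000 LE?T → r2=0x16
[4] flags=1010 → (cmp)
[5] flags=1010 EQ?F → skip
[6] flags=1010 LT?T → r1=0x4a
[7] flags=0010 → (cmp)
[8] flags=0010 GE?T → r0=0xec
[9] flags=0010 PL?T → r1=0x3a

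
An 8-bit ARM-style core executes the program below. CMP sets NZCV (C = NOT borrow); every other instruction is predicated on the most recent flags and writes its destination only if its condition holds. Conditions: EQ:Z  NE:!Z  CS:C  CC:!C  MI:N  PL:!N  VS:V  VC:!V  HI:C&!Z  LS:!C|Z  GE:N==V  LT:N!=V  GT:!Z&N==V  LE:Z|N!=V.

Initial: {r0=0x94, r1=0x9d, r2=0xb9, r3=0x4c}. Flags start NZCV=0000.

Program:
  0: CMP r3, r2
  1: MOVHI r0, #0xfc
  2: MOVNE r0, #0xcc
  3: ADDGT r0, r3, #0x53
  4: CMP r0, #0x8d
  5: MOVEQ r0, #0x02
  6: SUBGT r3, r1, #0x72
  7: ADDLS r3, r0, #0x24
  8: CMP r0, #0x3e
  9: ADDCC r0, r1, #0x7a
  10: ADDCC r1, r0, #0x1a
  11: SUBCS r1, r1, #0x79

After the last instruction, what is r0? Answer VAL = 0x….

VAL = 0x9f

0: ✓ CMP  NZCV=1001
1: · MOVHI
2: ✓ MOVNE  r0←0xcc
3: ✓ ADDGT  r0←0x9f
4: ✓ CMP  NZCV=0010
5: · MOVEQ
6: ✓ SUBGT  r3←0x2b
7: · ADDLS
8: ✓ CMP  NZCV=0011
9: · ADDCC
10: · ADDCC
11: ✓ SUBCS  r1←0x24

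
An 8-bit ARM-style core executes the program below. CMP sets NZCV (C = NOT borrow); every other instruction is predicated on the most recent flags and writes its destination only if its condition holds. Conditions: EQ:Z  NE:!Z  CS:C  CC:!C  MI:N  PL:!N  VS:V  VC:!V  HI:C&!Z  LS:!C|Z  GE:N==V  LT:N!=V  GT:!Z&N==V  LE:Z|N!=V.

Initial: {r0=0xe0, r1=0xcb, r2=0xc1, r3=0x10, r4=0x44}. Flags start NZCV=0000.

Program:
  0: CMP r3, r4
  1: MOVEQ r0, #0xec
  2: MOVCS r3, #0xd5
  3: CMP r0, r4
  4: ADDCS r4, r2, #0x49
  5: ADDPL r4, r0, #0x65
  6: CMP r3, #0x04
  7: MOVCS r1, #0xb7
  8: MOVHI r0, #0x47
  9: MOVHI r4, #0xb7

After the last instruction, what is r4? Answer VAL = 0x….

VAL = 0xb7

[0] flags=1000 → (cmp)
[1] flags=1000 EQ?F → skip
[2] flags=1000 CS?F → skip
[3] flags=1010 → (cmp)
[4] flags=1010 CS?T → r4=0x0a
[5] flags=1010 PL?F → skip
[6] flags=0010 → (cmp)
[7] flags=0010 CS?T → r1=0xb7
[8] flags=0010 HI?T → r0=0x47
[9] flags=0010 HI?T → r4=0xb7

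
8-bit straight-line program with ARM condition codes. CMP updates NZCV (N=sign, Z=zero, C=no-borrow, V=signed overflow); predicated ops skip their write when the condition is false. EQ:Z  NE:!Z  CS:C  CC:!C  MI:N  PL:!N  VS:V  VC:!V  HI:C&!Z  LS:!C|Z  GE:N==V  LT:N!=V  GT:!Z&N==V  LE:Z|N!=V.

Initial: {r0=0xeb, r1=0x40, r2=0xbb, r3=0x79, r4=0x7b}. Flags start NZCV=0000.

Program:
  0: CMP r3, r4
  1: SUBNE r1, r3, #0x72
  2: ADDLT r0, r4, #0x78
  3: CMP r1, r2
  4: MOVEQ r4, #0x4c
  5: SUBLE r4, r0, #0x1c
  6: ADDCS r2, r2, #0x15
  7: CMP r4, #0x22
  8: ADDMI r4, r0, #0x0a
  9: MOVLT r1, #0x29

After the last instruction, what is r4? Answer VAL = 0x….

0: ✓ CMP  NZCV=1000
1: ✓ SUBNE  r1←0x07
2: ✓ ADDLT  r0←0xf3
3: ✓ CMP  NZCV=0000
4: · MOVEQ
5: · SUBLE
6: · ADDCS
7: ✓ CMP  NZCV=0010
8: · ADDMI
9: · MOVLT

VAL = 0x7b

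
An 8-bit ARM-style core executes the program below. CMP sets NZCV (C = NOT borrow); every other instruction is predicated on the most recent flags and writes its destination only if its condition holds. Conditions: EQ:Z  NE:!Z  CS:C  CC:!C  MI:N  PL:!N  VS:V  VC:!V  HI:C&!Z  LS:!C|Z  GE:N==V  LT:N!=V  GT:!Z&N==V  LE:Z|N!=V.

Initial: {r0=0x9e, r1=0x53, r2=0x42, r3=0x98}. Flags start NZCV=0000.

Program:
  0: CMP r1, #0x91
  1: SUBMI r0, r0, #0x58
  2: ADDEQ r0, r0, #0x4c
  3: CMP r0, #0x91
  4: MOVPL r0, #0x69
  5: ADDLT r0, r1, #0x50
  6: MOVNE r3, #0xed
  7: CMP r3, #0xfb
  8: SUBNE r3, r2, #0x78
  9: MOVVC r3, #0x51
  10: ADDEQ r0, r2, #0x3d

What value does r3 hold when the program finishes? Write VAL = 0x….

0: ✓ CMP  NZCV=1001
1: ✓ SUBMI  r0←0x46
2: · ADDEQ
3: ✓ CMP  NZCV=1001
4: · MOVPL
5: · ADDLT
6: ✓ MOVNE  r3←0xed
7: ✓ CMP  NZCV=1000
8: ✓ SUBNE  r3←0xca
9: ✓ MOVVC  r3←0x51
10: · ADDEQ

VAL = 0x51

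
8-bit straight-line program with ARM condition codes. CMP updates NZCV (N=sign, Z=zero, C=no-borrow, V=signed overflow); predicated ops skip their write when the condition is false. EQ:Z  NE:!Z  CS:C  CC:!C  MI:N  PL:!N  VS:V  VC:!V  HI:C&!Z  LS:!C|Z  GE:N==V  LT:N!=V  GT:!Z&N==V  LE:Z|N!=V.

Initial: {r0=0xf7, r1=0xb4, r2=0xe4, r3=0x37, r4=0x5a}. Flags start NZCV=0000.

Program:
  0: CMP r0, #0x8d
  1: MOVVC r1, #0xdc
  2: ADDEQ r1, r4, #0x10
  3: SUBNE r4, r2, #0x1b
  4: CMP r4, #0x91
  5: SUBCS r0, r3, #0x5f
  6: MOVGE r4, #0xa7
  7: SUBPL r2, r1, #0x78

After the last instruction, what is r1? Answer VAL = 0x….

VAL = 0xdc

[0] flags=0010 → (cmp)
[1] flags=0010 VC?T → r1=0xdc
[2] flags=0010 EQ?F → skip
[3] flags=0010 NE?T → r4=0xc9
[4] flags=0010 → (cmp)
[5] flags=0010 CS?T → r0=0xd8
[6] flags=0010 GE?T → r4=0xa7
[7] flags=0010 PL?T → r2=0x64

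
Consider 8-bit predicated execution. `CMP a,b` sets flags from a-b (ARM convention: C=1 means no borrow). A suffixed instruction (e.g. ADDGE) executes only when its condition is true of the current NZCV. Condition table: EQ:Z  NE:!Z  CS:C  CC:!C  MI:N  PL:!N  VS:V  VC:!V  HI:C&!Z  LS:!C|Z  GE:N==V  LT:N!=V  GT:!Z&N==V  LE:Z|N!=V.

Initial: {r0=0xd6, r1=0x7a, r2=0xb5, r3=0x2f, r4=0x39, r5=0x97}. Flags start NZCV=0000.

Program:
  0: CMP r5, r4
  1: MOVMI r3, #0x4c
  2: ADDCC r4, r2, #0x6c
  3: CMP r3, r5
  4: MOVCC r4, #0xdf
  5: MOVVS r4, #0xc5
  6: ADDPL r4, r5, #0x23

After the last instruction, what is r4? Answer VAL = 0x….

[0] flags=0011 → (cmp)
[1] flags=0011 MI?F → skip
[2] flags=0011 CC?F → skip
[3] flags=1001 → (cmp)
[4] flags=1001 CC?T → r4=0xdf
[5] flags=1001 VS?T → r4=0xc5
[6] flags=1001 PL?F → skip

VAL = 0xc5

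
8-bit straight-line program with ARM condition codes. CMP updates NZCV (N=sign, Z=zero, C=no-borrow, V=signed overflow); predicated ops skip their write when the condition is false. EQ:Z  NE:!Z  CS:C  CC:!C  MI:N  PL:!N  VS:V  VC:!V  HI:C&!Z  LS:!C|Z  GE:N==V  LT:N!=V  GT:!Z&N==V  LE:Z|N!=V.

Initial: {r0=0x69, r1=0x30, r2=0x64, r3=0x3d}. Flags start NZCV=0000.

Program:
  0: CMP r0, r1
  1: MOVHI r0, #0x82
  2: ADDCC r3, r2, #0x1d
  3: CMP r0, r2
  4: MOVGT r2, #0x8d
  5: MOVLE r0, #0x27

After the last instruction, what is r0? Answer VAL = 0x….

0: ✓ CMP  NZCV=0010
1: ✓ MOVHI  r0←0x82
2: · ADDCC
3: ✓ CMP  NZCV=0011
4: · MOVGT
5: ✓ MOVLE  r0←0x27

VAL = 0x27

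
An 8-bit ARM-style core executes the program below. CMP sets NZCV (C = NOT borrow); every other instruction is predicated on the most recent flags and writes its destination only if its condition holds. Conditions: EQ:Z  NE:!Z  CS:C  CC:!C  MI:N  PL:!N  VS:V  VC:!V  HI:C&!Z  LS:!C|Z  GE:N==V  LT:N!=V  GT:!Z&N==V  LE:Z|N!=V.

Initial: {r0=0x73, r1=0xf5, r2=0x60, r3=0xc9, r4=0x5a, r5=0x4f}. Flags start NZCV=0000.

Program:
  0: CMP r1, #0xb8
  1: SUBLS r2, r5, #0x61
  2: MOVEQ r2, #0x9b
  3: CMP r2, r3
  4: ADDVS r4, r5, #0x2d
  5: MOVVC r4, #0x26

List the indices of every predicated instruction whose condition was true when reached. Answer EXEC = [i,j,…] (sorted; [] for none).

0: ✓ CMP  NZCV=0010
1: · SUBLS
2: · MOVEQ
3: ✓ CMP  NZCV=1001
4: ✓ ADDVS  r4←0x7c
5: · MOVVC

EXEC = [4]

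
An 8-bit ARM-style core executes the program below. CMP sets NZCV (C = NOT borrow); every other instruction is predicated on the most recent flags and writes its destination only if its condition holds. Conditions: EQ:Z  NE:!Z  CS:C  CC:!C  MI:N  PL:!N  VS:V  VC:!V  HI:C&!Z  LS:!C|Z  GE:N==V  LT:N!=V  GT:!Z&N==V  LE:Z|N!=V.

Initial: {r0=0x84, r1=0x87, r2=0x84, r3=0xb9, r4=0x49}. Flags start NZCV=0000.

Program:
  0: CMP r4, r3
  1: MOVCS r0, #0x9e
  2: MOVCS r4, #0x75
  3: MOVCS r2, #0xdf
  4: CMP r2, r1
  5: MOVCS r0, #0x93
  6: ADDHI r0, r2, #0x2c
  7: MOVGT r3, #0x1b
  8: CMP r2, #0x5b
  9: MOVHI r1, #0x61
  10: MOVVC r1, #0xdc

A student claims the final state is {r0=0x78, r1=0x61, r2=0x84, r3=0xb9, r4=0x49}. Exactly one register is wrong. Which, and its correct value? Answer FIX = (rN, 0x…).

[0] flags=1001 → (cmp)
[1] flags=1001 CS?F → skip
[2] flags=1001 CS?F → skip
[3] flags=1001 CS?F → skip
[4] flags=1000 → (cmp)
[5] flags=1000 CS?F → skip
[6] flags=1000 HI?F → skip
[7] flags=1000 GT?F → skip
[8] flags=0011 → (cmp)
[9] flags=0011 HI?T → r1=0x61
[10] flags=0011 VC?F → skip

FIX = (r0, 0x84)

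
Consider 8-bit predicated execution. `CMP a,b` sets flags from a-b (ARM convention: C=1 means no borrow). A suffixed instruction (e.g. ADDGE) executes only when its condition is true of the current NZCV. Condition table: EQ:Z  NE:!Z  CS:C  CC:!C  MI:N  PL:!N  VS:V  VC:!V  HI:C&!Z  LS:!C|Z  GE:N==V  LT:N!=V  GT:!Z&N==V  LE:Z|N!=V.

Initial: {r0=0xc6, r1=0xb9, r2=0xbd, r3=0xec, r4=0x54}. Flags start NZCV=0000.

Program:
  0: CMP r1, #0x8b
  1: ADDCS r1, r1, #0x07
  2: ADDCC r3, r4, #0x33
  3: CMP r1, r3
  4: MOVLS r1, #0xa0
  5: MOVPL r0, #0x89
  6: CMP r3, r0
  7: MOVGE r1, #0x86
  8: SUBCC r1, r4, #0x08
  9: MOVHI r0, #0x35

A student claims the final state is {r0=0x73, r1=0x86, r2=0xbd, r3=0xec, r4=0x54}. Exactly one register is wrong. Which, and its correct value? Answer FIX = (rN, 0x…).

FIX = (r0, 0x35)

[0] flags=0010 → (cmp)
[1] flags=0010 CS?T → r1=0xc0
[2] flags=0010 CC?F → skip
[3] flags=1000 → (cmp)
[4] flags=1000 LS?T → r1=0xa0
[5] flags=1000 PL?F → skip
[6] flags=0010 → (cmp)
[7] flags=0010 GE?T → r1=0x86
[8] flags=0010 CC?F → skip
[9] flags=0010 HI?T → r0=0x35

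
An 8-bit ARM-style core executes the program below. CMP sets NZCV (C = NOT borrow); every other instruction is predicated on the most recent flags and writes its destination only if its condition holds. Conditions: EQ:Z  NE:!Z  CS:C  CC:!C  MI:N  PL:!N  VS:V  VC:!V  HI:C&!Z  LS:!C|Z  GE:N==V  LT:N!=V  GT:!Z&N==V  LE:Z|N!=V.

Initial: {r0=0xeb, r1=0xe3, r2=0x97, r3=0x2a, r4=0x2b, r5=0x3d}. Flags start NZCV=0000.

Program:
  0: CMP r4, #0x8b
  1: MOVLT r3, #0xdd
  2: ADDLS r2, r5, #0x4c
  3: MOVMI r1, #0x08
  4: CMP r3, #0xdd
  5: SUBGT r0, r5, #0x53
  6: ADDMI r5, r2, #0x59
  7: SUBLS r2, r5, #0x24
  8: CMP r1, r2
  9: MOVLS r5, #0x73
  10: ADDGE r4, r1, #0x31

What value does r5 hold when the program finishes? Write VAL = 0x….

VAL = 0x73

[0] flags=1001 → (cmp)
[1] flags=1001 LT?F → skip
[2] flags=1001 LS?T → r2=0x89
[3] flags=1001 MI?T → r1=0x08
[4] flags=0000 → (cmp)
[5] flags=0000 GT?T → r0=0xea
[6] flags=0000 MI?F → skip
[7] flags=0000 LS?T → r2=0x19
[8] flags=1000 → (cmp)
[9] flags=1000 LS?T → r5=0x73
[10] flags=1000 GE?F → skip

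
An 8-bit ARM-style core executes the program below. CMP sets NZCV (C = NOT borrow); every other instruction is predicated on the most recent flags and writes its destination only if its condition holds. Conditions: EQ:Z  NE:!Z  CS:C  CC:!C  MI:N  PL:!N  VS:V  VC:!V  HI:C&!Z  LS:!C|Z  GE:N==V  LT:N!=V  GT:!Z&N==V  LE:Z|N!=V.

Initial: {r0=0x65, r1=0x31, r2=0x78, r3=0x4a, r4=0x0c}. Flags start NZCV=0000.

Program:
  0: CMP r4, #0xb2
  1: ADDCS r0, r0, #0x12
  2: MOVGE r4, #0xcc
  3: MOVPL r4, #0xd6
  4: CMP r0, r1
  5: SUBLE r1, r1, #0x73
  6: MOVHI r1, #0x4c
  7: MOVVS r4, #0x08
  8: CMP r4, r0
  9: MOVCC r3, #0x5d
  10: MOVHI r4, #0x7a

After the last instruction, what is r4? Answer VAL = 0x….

0: ✓ CMP  NZCV=0000
1: · ADDCS
2: ✓ MOVGE  r4←0xcc
3: ✓ MOVPL  r4←0xd6
4: ✓ CMP  NZCV=0010
5: · SUBLE
6: ✓ MOVHI  r1←0x4c
7: · MOVVS
8: ✓ CMP  NZCV=0011
9: · MOVCC
10: ✓ MOVHI  r4←0x7a

VAL = 0x7a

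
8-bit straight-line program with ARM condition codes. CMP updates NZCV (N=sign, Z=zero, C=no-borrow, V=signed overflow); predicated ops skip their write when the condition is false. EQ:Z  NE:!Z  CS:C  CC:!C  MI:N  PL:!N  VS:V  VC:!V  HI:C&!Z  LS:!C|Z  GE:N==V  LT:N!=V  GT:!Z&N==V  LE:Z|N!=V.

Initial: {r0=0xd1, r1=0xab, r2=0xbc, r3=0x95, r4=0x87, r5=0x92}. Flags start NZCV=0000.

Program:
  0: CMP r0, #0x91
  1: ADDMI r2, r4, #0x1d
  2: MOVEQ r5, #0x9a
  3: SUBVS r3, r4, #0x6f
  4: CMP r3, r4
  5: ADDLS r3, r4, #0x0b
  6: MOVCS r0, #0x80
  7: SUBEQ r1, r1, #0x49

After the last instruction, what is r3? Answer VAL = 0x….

[0] flags=0010 → (cmp)
[1] flags=0010 MI?F → skip
[2] flags=0010 EQ?F → skip
[3] flags=0010 VS?F → skip
[4] flags=0010 → (cmp)
[5] flags=0010 LS?F → skip
[6] flags=0010 CS?T → r0=0x80
[7] flags=0010 EQ?F → skip

VAL = 0x95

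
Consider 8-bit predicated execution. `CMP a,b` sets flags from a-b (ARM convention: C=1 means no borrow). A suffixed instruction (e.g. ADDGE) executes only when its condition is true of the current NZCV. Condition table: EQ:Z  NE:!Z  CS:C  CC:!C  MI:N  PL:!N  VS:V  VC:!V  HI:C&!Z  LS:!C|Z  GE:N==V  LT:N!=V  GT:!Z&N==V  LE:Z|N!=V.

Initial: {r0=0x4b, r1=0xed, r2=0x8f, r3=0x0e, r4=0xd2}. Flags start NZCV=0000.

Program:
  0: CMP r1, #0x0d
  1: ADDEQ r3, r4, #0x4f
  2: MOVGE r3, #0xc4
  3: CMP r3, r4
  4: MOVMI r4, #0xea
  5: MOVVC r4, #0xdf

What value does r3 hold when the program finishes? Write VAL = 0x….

[0] flags=1010 → (cmp)
[1] flags=1010 EQ?F → skip
[2] flags=1010 GE?F → skip
[3] flags=0000 → (cmp)
[4] flags=0000 MI?F → skip
[5] flags=0000 VC?T → r4=0xdf

VAL = 0x0e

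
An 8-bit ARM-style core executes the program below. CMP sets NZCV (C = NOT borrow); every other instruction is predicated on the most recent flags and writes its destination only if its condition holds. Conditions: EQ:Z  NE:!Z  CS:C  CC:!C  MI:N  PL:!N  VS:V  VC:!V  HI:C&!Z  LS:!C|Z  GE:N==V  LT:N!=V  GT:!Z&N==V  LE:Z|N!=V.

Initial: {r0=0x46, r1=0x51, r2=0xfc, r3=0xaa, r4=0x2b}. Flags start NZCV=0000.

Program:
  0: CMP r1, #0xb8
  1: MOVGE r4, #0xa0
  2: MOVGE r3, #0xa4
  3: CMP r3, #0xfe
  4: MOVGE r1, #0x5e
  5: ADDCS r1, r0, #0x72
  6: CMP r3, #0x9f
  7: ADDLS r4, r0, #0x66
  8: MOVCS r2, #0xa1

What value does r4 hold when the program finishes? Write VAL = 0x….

VAL = 0xa0

0: ✓ CMP  NZCV=1001
1: ✓ MOVGE  r4←0xa0
2: ✓ MOVGE  r3←0xa4
3: ✓ CMP  NZCV=1000
4: · MOVGE
5: · ADDCS
6: ✓ CMP  NZCV=0010
7: · ADDLS
8: ✓ MOVCS  r2←0xa1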